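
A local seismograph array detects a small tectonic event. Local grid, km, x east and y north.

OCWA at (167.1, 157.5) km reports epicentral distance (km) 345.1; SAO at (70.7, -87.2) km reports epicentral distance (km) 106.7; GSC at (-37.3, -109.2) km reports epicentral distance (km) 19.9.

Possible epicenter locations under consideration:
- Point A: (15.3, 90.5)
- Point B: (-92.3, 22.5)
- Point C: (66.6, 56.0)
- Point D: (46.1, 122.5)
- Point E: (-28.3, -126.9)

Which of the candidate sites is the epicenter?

For each candidate, compare |candidate − station| to the reported distance:
Point A: residuals OCWA 179.2, SAO 79.4, GSC 186.6 → max 186.6 km
Point B: residuals OCWA 52.7, SAO 89.8, GSC 122.8 → max 122.8 km
Point C: residuals OCWA 202.3, SAO 36.6, GSC 175.3 → max 202.3 km
Point D: residuals OCWA 219.1, SAO 104.4, GSC 226.4 → max 226.4 km
Point E: residuals OCWA 0.0, SAO 0.0, GSC 0.0 → max 0.0 km
Only Point E has all residuals ≈ 0.

Point E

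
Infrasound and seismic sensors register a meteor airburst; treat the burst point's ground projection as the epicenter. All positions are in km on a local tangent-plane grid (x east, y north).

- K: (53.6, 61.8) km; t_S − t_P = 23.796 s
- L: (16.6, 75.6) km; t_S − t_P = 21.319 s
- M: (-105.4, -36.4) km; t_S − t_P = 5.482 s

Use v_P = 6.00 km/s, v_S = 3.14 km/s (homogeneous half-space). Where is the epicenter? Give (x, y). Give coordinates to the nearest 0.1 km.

Distance from S−P lag: d = Δt · v_P v_S / (v_P − v_S) = Δt · (6.00·3.14)/(6.00−3.14) ≈ 6.5874·Δt.
So d_K = 156.75, d_L = 140.44, d_M = 36.11 km.
Circle about each station: (x − 53.6)² + (y − 61.8)² = 156.75²; (x − 16.6)² + (y − 75.6)² = 140.44²; (x + 105.4)² + (y + 36.4)² = 36.11².
Subtracting the K equation from the L and M equations removes the quadratic terms:
-74.0 x + 27.6 y = 4145.89
-318.0 x − 196.4 y = 29008.55
Solving the 2×2 system: x ≈ -69.3, y ≈ -35.5 km.

(-69.3, -35.5)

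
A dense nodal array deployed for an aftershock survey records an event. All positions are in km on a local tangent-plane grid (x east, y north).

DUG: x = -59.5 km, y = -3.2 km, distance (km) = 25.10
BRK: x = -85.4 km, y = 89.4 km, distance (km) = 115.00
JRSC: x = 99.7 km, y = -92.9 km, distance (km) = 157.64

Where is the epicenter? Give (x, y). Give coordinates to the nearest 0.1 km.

Circle about each station: (x + 59.5)² + (y + 3.2)² = 25.10²; (x + 85.4)² + (y − 89.4)² = 115.00²; (x − 99.7)² + (y + 92.9)² = 157.64².
Subtracting the DUG equation from the BRK and JRSC equations removes the quadratic terms:
-51.8 x + 185.2 y = -859.96
318.4 x − 179.4 y = -9200.35
Solving the 2×2 system: x ≈ -37.4, y ≈ -15.1 km.

-37.4 km east, -15.1 km north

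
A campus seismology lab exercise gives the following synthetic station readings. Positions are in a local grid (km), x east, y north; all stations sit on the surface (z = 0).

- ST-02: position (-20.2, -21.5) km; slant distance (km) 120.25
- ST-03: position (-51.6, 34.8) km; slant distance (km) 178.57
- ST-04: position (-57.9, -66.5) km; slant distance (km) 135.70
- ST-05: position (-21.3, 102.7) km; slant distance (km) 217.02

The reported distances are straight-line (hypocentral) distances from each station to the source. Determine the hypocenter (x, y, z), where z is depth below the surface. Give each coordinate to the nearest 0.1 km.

(68.3, -90.0, 44.0)

Each station gives a sphere (x−x_i)² + (y−y_i)² + z² = d_i² (stations at z=0).
Subtracting the ST-02 sphere from ST-03 and ST-04: z² cancels, leaving linear equations in x and y:
-62.8 x + 112.6 y = -14423.87
-75.4 x − 90.0 y = 2949.94
Solving: x ≈ 68.306, y ≈ -90.002 km (keep extra digits for the depth step; rounded: 68.3, -90.0).
Then from the ST-02 sphere: z² = 120.25² − (x + 20.2)² − (y + 21.5)² with x = 68.306, y = -90.002, so z ≈ 43.980 ≈ 44.0 km.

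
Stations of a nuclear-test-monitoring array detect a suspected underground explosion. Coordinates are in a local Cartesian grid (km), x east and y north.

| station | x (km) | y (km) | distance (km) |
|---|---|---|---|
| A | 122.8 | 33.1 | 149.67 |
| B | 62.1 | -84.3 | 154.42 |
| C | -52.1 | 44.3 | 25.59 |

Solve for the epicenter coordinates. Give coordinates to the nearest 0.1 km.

(-26.6, 42.1)

Circle about each station: (x − 122.8)² + (y − 33.1)² = 149.67²; (x − 62.1)² + (y + 84.3)² = 154.42²; (x + 52.1)² + (y − 44.3)² = 25.59².
Subtracting pairs of circle equations eliminates x²+y² and gives linear equations (the radical axes):
-121.4 x − 234.8 y = -6656.98
-349.8 x + 22.4 y = 10247.71
Solving the 2×2 system: x ≈ -26.6, y ≈ 42.1 km.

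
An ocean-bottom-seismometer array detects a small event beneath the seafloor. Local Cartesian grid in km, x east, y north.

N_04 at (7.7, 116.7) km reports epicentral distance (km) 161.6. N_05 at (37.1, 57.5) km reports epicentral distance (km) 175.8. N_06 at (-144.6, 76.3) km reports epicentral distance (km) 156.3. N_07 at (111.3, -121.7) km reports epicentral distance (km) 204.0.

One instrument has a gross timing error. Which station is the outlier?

Solve using three stations at a time. Using N_05, N_06, N_07 (subtract circle equations pairwise → linear system) gives (x, y) ≈ (-85.6, -68.4).
Distances from that point to each station vs reported:
  N_04: calculated 207.2 vs reported 161.6 → residual 45.6 km
  N_05: calculated 175.8 vs reported 175.8 → residual 0.0 km
  N_06: calculated 156.3 vs reported 156.3 → residual 0.0 km
  N_07: calculated 204.0 vs reported 204.0 → residual 0.0 km
N_05, N_06, N_07 are mutually consistent (residuals ≈ 0); N_04 is off by 45.6 km.

N_04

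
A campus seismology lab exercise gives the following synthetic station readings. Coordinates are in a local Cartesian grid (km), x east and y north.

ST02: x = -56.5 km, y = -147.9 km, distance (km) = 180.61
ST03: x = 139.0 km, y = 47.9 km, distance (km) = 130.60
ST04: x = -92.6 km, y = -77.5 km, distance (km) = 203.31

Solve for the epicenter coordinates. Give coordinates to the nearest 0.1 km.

110.7 km east, -79.6 km north

Circle about each station: (x + 56.5)² + (y + 147.9)² = 180.61²; (x − 139.0)² + (y − 47.9)² = 130.60²; (x + 92.6)² + (y + 77.5)² = 203.31².
Subtracting the ST02 equation from the ST03 and ST04 equations removes the quadratic terms:
391.0 x + 391.6 y = 12112.36
-72.2 x + 140.8 y = -19200.63
Solving the 2×2 system: x ≈ 110.7, y ≈ -79.6 km.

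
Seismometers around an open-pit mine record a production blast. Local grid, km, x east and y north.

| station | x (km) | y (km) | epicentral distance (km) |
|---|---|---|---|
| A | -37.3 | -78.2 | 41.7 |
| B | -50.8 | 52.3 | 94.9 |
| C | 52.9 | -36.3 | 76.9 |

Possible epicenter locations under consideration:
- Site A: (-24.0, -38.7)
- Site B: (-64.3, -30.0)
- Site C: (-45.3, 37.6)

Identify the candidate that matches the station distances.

For each candidate, compare |candidate − station| to the reported distance:
Site A: residuals A 0.0, B 0.0, C 0.0 → max 0.0 km
Site B: residuals A 13.5, B 11.5, C 40.5 → max 40.5 km
Site C: residuals A 74.4, B 79.2, C 46.0 → max 79.2 km
Only Site A has all residuals ≈ 0.

Site A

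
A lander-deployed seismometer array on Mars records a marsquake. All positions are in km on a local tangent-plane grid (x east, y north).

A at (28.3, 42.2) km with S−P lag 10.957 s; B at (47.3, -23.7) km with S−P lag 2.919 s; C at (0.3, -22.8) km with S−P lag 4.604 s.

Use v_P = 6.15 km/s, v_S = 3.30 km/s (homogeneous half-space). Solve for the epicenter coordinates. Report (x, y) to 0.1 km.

Distance from S−P lag: d = Δt · v_P v_S / (v_P − v_S) = Δt · (6.15·3.30)/(6.15−3.30) ≈ 7.1211·Δt.
So d_A = 78.03, d_B = 20.79, d_C = 32.79 km.
Circle about each station: (x − 28.3)² + (y − 42.2)² = 78.03²; (x − 47.3)² + (y + 23.7)² = 20.79²; (x − 0.3)² + (y + 22.8)² = 32.79².
Subtracting pairs of circle equations eliminates x²+y² and gives linear equations (the radical axes):
38.0 x − 131.8 y = 5873.71
-56.0 x − 130.0 y = 2951.70
Solving the 2×2 system: x ≈ 30.4, y ≈ -35.8 km.

30.4 km east, -35.8 km north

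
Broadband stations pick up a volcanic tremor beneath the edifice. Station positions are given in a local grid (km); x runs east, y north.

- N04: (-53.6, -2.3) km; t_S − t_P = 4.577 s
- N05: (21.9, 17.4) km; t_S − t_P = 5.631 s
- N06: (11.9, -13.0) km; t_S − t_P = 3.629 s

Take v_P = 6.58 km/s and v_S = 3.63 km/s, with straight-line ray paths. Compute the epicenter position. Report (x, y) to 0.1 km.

Distance from S−P lag: d = Δt · v_P v_S / (v_P − v_S) = Δt · (6.58·3.63)/(6.58−3.63) ≈ 8.0967·Δt.
So d_N04 = 37.06, d_N05 = 45.59, d_N06 = 29.38 km.
Circle about each station: (x + 53.6)² + (y + 2.3)² = 37.06²; (x − 21.9)² + (y − 17.4)² = 45.59²; (x − 11.9)² + (y + 13.0)² = 29.38².
Subtracting the N04 equation from the N05 and N06 equations removes the quadratic terms:
151.0 x + 39.4 y = -2800.88
131.0 x − 21.4 y = -2057.38
Solving the 2×2 system: x ≈ -16.8, y ≈ -6.7 km.

-16.8 km east, -6.7 km north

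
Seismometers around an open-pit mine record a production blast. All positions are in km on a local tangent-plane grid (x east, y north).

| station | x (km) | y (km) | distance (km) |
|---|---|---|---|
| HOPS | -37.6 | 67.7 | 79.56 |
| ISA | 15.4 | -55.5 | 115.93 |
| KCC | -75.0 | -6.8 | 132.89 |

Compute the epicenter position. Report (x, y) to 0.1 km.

(41.3, 57.5)

Circle about each station: (x + 37.6)² + (y − 67.7)² = 79.56²; (x − 15.4)² + (y + 55.5)² = 115.93²; (x + 75.0)² + (y + 6.8)² = 132.89².
Subtracting the HOPS equation from the ISA and KCC equations removes the quadratic terms:
106.0 x − 246.4 y = -9789.61
-74.8 x − 149.0 y = -11655.77
Solving the 2×2 system: x ≈ 41.3, y ≈ 57.5 km.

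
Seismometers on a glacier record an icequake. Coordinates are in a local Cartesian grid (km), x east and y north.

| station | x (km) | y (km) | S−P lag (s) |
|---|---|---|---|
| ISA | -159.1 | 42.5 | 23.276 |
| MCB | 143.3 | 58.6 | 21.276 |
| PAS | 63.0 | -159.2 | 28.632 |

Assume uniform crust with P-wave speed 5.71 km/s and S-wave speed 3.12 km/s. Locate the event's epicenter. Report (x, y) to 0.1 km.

Distance from S−P lag: d = Δt · v_P v_S / (v_P − v_S) = Δt · (5.71·3.12)/(5.71−3.12) ≈ 6.8785·Δt.
So d_ISA = 160.10, d_MCB = 146.35, d_PAS = 196.94 km.
Circle about each station: (x + 159.1)² + (y − 42.5)² = 160.10²; (x − 143.3)² + (y − 58.6)² = 146.35²; (x − 63.0)² + (y + 159.2)² = 196.94².
Subtracting the ISA equation from the MCB and PAS equations removes the quadratic terms:
604.8 x + 32.2 y = 1063.48
444.2 x − 403.4 y = -10958.77
Solving the 2×2 system: x ≈ 0.3, y ≈ 27.5 km.
Check against ISA (with the unrounded x, y): √((x + 159.1)²+(y − 42.5)²) = 160.10 ≈ 160.10 km. ✓

(0.3, 27.5)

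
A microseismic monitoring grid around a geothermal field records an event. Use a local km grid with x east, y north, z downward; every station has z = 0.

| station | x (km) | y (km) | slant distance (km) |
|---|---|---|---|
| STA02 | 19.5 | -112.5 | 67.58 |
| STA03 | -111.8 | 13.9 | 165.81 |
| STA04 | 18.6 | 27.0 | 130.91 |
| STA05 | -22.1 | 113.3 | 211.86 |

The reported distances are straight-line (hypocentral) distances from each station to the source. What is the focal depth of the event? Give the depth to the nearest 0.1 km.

depth ≈ 61.0 km

Each station gives a sphere (x−x_i)² + (y−y_i)² + z² = d_i² (stations at z=0).
Subtracting the STA02 sphere from STA03 and STA04: z² cancels, leaving linear equations in x and y:
-262.6 x + 252.8 y = -23269.95
-1.8 x + 279.0 y = -24531.91
Solving: x ≈ 3.992, y ≈ -87.902 km (keep extra digits for the depth step; rounded: 4.0, -87.9).
Then from the STA02 sphere: z² = 67.58² − (x − 19.5)² − (y + 112.5)² with x = 3.992, y = -87.902, so z ≈ 61.004 ≈ 61.0 km.
Check against STA05 (with the unrounded solution): distance 211.86 ≈ 211.86 km. ✓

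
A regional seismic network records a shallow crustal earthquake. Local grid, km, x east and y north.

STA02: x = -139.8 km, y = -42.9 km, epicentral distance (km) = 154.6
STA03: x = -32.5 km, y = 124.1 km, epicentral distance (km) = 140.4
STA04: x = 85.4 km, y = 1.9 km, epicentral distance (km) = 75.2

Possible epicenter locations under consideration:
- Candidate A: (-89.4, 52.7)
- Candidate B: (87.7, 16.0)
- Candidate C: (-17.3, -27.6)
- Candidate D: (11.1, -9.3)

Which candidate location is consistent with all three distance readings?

Candidate D

For each candidate, compare |candidate − station| to the reported distance:
Candidate A: residuals STA02 46.5, STA03 49.1, STA04 106.8 → max 106.8 km
Candidate B: residuals STA02 80.4, STA03 21.3, STA04 60.9 → max 80.4 km
Candidate C: residuals STA02 31.1, STA03 12.1, STA04 31.7 → max 31.7 km
Candidate D: residuals STA02 0.0, STA03 0.1, STA04 0.1 → max 0.1 km
Only Candidate D has all residuals ≈ 0.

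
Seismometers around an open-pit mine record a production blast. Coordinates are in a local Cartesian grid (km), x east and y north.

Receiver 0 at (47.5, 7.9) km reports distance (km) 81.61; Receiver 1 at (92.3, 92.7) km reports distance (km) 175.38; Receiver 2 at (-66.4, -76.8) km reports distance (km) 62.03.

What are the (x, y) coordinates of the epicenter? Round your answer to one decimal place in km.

x ≈ -10.9 km, y ≈ -49.1 km

Circle about each station: (x − 47.5)² + (y − 7.9)² = 81.61²; (x − 92.3)² + (y − 92.7)² = 175.38²; (x + 66.4)² + (y + 76.8)² = 62.03².
Subtracting the Receiver 0 equation from the Receiver 1 and Receiver 2 equations removes the quadratic terms:
89.6 x + 169.6 y = -9304.03
-227.8 x − 169.4 y = 10801.01
Solving the 2×2 system: x ≈ -10.9, y ≈ -49.1 km.
Check against Receiver 0 (with the unrounded x, y): √((x − 47.5)²+(y − 7.9)²) = 81.61 ≈ 81.61 km. ✓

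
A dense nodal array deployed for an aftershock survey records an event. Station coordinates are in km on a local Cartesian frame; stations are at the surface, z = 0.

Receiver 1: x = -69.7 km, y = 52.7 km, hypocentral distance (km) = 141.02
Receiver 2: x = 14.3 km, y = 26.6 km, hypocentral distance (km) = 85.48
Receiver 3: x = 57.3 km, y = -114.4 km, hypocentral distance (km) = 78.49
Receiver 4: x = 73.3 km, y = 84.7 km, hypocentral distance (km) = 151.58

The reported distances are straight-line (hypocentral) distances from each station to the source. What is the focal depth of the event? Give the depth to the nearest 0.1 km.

depth ≈ 30.1 km

Each station gives a sphere (x−x_i)² + (y−y_i)² + z² = d_i² (stations at z=0).
Subtracting the Receiver 1 sphere from Receiver 2 and Receiver 3: z² cancels, leaving linear equations in x and y:
168.0 x − 52.2 y = 5856.48
254.0 x − 334.2 y = 22461.23
Solving: x ≈ 18.298, y ≈ -53.302 km (keep extra digits for the depth step; rounded: 18.3, -53.3).
Then from the Receiver 1 sphere: z² = 141.02² − (x + 69.7)² − (y − 52.7)² with x = 18.298, y = -53.302, so z ≈ 30.109 ≈ 30.1 km.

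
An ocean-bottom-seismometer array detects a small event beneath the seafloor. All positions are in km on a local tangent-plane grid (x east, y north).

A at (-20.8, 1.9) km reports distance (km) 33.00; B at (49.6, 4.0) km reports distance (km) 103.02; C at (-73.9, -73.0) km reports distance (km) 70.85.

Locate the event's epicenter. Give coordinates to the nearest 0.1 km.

Circle about each station: (x + 20.8)² + (y − 1.9)² = 33.00²; (x − 49.6)² + (y − 4.0)² = 103.02²; (x + 73.9)² + (y + 73.0)² = 70.85².
Subtracting the A equation from the B and C equations removes the quadratic terms:
140.8 x + 4.2 y = -7484.21
-106.2 x − 149.8 y = 6423.24
Solving the 2×2 system: x ≈ -53.0, y ≈ -5.3 km.
Check against A (with the unrounded x, y): √((x + 20.8)²+(y − 1.9)²) = 32.99 ≈ 33.00 km. ✓

-53.0 km east, -5.3 km north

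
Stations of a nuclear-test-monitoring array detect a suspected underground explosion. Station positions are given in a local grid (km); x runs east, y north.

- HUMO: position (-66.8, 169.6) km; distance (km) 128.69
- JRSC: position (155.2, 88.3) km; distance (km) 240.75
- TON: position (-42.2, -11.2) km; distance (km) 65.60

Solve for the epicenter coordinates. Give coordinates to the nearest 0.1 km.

x ≈ -81.0 km, y ≈ 41.7 km

Circle about each station: (x + 66.8)² + (y − 169.6)² = 128.69²; (x − 155.2)² + (y − 88.3)² = 240.75²; (x + 42.2)² + (y + 11.2)² = 65.60².
Subtracting pairs of circle equations eliminates x²+y² and gives linear equations (the radical axes):
444.0 x − 162.6 y = -42741.92
49.2 x − 361.6 y = -19062.36
Solving the 2×2 system: x ≈ -81.0, y ≈ 41.7 km.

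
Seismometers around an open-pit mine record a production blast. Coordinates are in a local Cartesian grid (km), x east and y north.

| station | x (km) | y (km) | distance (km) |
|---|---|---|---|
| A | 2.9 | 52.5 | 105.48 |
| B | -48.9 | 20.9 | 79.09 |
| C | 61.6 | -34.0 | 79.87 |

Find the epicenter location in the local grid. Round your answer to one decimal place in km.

Circle about each station: (x − 2.9)² + (y − 52.5)² = 105.48²; (x + 48.9)² + (y − 20.9)² = 79.09²; (x − 61.6)² + (y + 34.0)² = 79.87².
Subtracting pairs of circle equations eliminates x²+y² and gives linear equations (the radical axes):
-103.6 x − 63.2 y = 4934.16
117.4 x − 173.0 y = 6932.71
Solving the 2×2 system: x ≈ -16.4, y ≈ -51.2 km.
Check against A (with the unrounded x, y): √((x − 2.9)²+(y − 52.5)²) = 105.48 ≈ 105.48 km. ✓

x ≈ -16.4 km, y ≈ -51.2 km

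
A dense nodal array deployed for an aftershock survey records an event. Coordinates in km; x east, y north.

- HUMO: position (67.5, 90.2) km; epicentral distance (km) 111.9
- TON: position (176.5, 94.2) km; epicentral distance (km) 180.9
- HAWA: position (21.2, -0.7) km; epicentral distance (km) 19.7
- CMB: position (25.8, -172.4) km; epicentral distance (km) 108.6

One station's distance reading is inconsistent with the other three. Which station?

Solve using three stations at a time. Using HUMO, TON, HAWA (subtract circle equations pairwise → linear system) gives (x, y) ≈ (33.3, -16.4).
Distances from that point to each station vs reported:
  HUMO: calculated 111.9 vs reported 111.9 → residual 0.0 km
  TON: calculated 180.9 vs reported 180.9 → residual 0.0 km
  HAWA: calculated 19.8 vs reported 19.7 → residual 0.1 km
  CMB: calculated 156.2 vs reported 108.6 → residual 47.6 km
HUMO, TON, HAWA are mutually consistent (residuals ≈ 0); CMB is off by 47.6 km.

CMB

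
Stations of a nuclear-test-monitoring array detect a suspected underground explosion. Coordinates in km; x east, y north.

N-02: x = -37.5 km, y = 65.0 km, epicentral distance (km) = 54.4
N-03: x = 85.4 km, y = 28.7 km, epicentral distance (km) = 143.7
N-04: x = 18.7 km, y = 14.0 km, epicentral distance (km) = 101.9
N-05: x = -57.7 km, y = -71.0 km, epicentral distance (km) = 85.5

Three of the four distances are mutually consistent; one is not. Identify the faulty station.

N-04

Solve using three stations at a time. Using N-02, N-03, N-05 (subtract circle equations pairwise → linear system) gives (x, y) ≈ (-57.6, 14.5).
Distances from that point to each station vs reported:
  N-02: calculated 54.4 vs reported 54.4 → residual 0.0 km
  N-03: calculated 143.7 vs reported 143.7 → residual 0.0 km
  N-04: calculated 76.3 vs reported 101.9 → residual 25.6 km
  N-05: calculated 85.5 vs reported 85.5 → residual 0.0 km
N-02, N-03, N-05 are mutually consistent (residuals ≈ 0); N-04 is off by 25.6 km.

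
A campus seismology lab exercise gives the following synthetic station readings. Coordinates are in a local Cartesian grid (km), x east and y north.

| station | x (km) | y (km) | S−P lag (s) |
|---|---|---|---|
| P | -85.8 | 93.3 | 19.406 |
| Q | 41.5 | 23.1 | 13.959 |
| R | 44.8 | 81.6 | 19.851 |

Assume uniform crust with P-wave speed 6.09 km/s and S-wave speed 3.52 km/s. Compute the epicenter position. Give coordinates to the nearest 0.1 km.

x ≈ -38.5 km, y ≈ -61.5 km

Distance from S−P lag: d = Δt · v_P v_S / (v_P − v_S) = Δt · (6.09·3.52)/(6.09−3.52) ≈ 8.3412·Δt.
So d_P = 161.87, d_Q = 116.43, d_R = 165.58 km.
Circle about each station: (x + 85.8)² + (y − 93.3)² = 161.87²; (x − 41.5)² + (y − 23.1)² = 116.43²; (x − 44.8)² + (y − 81.6)² = 165.58².
Subtracting pairs of circle equations eliminates x²+y² and gives linear equations (the radical axes):
254.6 x − 140.4 y = -1164.72
261.2 x − 23.4 y = -8615.77
Solving the 2×2 system: x ≈ -38.5, y ≈ -61.5 km.
Check against P (with the unrounded x, y): √((x + 85.8)²+(y − 93.3)²) = 161.88 ≈ 161.87 km. ✓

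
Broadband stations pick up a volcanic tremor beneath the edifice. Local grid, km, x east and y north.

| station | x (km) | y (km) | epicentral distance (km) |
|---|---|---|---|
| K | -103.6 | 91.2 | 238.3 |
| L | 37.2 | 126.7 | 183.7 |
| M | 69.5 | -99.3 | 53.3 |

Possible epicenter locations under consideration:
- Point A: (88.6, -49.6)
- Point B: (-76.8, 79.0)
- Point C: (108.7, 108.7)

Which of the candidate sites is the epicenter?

For each candidate, compare |candidate − station| to the reported distance:
Point A: residuals K 0.0, L 0.1, M 0.1 → max 0.1 km
Point B: residuals K 208.9, L 60.1, M 177.3 → max 208.9 km
Point C: residuals K 25.3, L 110.0, M 158.4 → max 158.4 km
Only Point A has all residuals ≈ 0.

Point A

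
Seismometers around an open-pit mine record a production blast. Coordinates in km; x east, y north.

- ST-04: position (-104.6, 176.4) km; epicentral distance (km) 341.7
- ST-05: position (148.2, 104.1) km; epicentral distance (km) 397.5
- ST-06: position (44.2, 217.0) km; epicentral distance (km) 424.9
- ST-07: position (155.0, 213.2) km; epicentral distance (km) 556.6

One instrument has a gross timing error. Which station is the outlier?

ST-07

Solve using three stations at a time. Using ST-04, ST-05, ST-06 (subtract circle equations pairwise → linear system) gives (x, y) ≈ (-146.4, -162.8).
Distances from that point to each station vs reported:
  ST-04: calculated 341.7 vs reported 341.7 → residual 0.0 km
  ST-05: calculated 397.5 vs reported 397.5 → residual 0.0 km
  ST-06: calculated 424.9 vs reported 424.9 → residual 0.0 km
  ST-07: calculated 481.9 vs reported 556.6 → residual 74.7 km
ST-04, ST-05, ST-06 are mutually consistent (residuals ≈ 0); ST-07 is off by 74.7 km.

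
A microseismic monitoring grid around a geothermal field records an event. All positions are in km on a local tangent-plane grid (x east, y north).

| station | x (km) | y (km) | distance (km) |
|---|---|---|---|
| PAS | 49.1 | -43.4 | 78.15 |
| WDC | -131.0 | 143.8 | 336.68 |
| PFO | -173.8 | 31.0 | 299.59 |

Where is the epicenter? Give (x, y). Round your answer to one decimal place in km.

(90.8, -109.5)

Circle about each station: (x − 49.1)² + (y + 43.4)² = 78.15²; (x + 131.0)² + (y − 143.8)² = 336.68²; (x + 173.8)² + (y − 31.0)² = 299.59².
Subtracting pairs of circle equations eliminates x²+y² and gives linear equations (the radical axes):
-360.2 x + 374.4 y = -73700.93
-445.8 x + 148.8 y = -56773.68
Solving the 2×2 system: x ≈ 90.8, y ≈ -109.5 km.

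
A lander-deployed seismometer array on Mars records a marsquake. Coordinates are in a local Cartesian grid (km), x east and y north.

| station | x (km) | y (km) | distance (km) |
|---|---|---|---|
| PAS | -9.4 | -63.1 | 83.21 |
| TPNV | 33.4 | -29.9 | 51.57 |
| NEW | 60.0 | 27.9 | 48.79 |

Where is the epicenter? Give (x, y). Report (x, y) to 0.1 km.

Circle about each station: (x + 9.4)² + (y + 63.1)² = 83.21²; (x − 33.4)² + (y + 29.9)² = 51.57²; (x − 60.0)² + (y − 27.9)² = 48.79².
Subtracting the PAS equation from the TPNV and NEW equations removes the quadratic terms:
85.6 x + 66.4 y = 2204.04
138.8 x + 182.0 y = 4851.88
Solving the 2×2 system: x ≈ 12.4, y ≈ 17.2 km.

x ≈ 12.4 km, y ≈ 17.2 km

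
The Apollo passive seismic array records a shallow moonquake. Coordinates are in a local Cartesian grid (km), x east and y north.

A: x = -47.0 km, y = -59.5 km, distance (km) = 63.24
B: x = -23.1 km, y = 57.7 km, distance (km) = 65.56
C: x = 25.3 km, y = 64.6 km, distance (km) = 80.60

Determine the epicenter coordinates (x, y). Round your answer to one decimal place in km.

(-11.9, -6.9)

Circle about each station: (x + 47.0)² + (y + 59.5)² = 63.24²; (x + 23.1)² + (y − 57.7)² = 65.56²; (x − 25.3)² + (y − 64.6)² = 80.60².
Subtracting pairs of circle equations eliminates x²+y² and gives linear equations (the radical axes):
47.8 x + 234.4 y = -2185.17
144.6 x + 248.2 y = -3433.06
Solving the 2×2 system: x ≈ -11.9, y ≈ -6.9 km.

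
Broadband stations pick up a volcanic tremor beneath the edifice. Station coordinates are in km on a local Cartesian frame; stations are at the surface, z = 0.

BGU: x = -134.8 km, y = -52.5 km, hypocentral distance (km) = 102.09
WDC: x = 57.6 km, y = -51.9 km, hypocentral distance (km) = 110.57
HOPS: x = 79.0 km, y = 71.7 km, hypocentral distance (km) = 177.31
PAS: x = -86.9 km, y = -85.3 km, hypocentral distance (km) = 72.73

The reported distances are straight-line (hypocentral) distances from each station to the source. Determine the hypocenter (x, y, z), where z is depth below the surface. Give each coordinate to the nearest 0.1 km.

Each station gives a sphere (x−x_i)² + (y−y_i)² + z² = d_i² (stations at z=0).
Subtracting the BGU sphere from WDC and HOPS: z² cancels, leaving linear equations in x and y:
384.8 x + 1.2 y = -16719.28
427.6 x + 248.4 y = -30561.87
Solving: x ≈ -43.298, y ≈ -48.501 km (keep extra digits for the depth step; rounded: -43.3, -48.5).
Then from the BGU sphere: z² = 102.09² − (x + 134.8)² − (y + 52.5)² with x = -43.298, y = -48.501, so z ≈ 45.097 ≈ 45.1 km.

(-43.3, -48.5, 45.1)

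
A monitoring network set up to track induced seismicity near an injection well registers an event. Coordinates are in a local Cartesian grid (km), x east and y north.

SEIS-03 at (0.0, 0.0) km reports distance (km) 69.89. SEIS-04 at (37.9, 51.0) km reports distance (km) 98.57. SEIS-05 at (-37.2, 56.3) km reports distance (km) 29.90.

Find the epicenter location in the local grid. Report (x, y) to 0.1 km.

Circle about each station: x² + y² = 69.89²; (x − 37.9)² + (y − 51.0)² = 98.57²; (x + 37.2)² + (y − 56.3)² = 29.90².
Subtracting the SEIS-03 equation from the SEIS-04 and SEIS-05 equations removes the quadratic terms:
75.8 x + 102.0 y = -794.02
-74.4 x + 112.6 y = 8544.13
Solving the 2×2 system: x ≈ -59.6, y ≈ 36.5 km.
Check against SEIS-03 (with the unrounded x, y): √(x²+y²) = 69.89 ≈ 69.89 km. ✓

-59.6 km east, 36.5 km north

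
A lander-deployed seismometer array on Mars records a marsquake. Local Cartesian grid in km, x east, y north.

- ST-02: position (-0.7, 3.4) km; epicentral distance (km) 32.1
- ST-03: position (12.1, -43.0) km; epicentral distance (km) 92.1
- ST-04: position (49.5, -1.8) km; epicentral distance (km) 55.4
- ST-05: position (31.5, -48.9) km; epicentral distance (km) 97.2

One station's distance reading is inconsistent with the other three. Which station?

Solve using three stations at a time. Using ST-03, ST-04, ST-05 (subtract circle equations pairwise → linear system) gives (x, y) ≈ (25.5, 48.1).
Distances from that point to each station vs reported:
  ST-02: calculated 51.8 vs reported 32.1 → residual 19.7 km
  ST-03: calculated 92.1 vs reported 92.1 → residual 0.0 km
  ST-04: calculated 55.4 vs reported 55.4 → residual 0.0 km
  ST-05: calculated 97.2 vs reported 97.2 → residual 0.0 km
ST-03, ST-04, ST-05 are mutually consistent (residuals ≈ 0); ST-02 is off by 19.7 km.

ST-02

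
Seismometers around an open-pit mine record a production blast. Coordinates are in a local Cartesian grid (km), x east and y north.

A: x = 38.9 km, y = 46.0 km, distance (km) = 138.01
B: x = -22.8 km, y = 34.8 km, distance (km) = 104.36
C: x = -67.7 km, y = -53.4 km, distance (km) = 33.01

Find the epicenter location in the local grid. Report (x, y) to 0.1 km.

Circle about each station: (x − 38.9)² + (y − 46.0)² = 138.01²; (x + 22.8)² + (y − 34.8)² = 104.36²; (x + 67.7)² + (y + 53.4)² = 33.01².
Subtracting the A equation from the B and C equations removes the quadratic terms:
-123.4 x − 22.4 y = 6257.42
-213.2 x − 198.8 y = 21762.74
Solving the 2×2 system: x ≈ -38.3, y ≈ -68.4 km.
Check against A (with the unrounded x, y): √((x − 38.9)²+(y − 46.0)²) = 138.01 ≈ 138.01 km. ✓

-38.3 km east, -68.4 km north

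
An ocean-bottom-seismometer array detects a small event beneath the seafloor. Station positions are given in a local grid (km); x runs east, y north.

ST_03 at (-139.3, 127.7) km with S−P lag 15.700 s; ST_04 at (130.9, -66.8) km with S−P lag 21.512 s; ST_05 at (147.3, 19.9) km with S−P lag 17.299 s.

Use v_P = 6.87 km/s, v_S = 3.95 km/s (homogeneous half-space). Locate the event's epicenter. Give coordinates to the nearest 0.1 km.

Distance from S−P lag: d = Δt · v_P v_S / (v_P − v_S) = Δt · (6.87·3.95)/(6.87−3.95) ≈ 9.2933·Δt.
So d_ST_03 = 145.91, d_ST_04 = 199.92, d_ST_05 = 160.77 km.
Circle about each station: (x + 139.3)² + (y − 127.7)² = 145.91²; (x − 130.9)² + (y + 66.8)² = 199.92²; (x − 147.3)² + (y − 19.9)² = 160.77².
Subtracting the ST_03 equation from the ST_04 and ST_05 equations removes the quadratic terms:
540.4 x − 389.0 y = -32793.01
573.2 x − 215.6 y = -18175.74
Solving the 2×2 system: x ≈ -0.0, y ≈ 84.3 km.
Check against ST_03 (with the unrounded x, y): √((x + 139.3)²+(y − 127.7)²) = 145.90 ≈ 145.91 km. ✓

(-0.0, 84.3)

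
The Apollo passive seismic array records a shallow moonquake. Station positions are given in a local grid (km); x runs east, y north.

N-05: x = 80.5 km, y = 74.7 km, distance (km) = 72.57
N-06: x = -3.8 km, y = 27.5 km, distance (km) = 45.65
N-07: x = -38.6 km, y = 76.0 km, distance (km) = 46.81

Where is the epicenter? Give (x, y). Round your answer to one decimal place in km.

x ≈ 8.0 km, y ≈ 71.6 km

Circle about each station: (x − 80.5)² + (y − 74.7)² = 72.57²; (x + 3.8)² + (y − 27.5)² = 45.65²; (x + 38.6)² + (y − 76.0)² = 46.81².
Subtracting the N-05 equation from the N-06 and N-07 equations removes the quadratic terms:
-168.6 x − 94.4 y = -8107.17
-238.2 x + 2.6 y = -1719.15
Solving the 2×2 system: x ≈ 8.0, y ≈ 71.6 km.
Check against N-05 (with the unrounded x, y): √((x − 80.5)²+(y − 74.7)²) = 72.57 ≈ 72.57 km. ✓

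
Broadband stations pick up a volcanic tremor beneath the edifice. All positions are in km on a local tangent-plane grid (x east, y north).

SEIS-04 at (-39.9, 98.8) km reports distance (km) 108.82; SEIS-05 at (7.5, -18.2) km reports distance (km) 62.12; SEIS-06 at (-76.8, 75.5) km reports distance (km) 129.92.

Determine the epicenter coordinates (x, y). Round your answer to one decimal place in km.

Circle about each station: (x + 39.9)² + (y − 98.8)² = 108.82²; (x − 7.5)² + (y + 18.2)² = 62.12²; (x + 76.8)² + (y − 75.5)² = 129.92².
Subtracting the SEIS-04 equation from the SEIS-05 and SEIS-06 equations removes the quadratic terms:
94.8 x − 234.0 y = -2983.06
-73.8 x − 46.6 y = -4792.37
Solving the 2×2 system: x ≈ 45.3, y ≈ 31.1 km.
Check against SEIS-04 (with the unrounded x, y): √((x + 39.9)²+(y − 98.8)²) = 108.82 ≈ 108.82 km. ✓

45.3 km east, 31.1 km north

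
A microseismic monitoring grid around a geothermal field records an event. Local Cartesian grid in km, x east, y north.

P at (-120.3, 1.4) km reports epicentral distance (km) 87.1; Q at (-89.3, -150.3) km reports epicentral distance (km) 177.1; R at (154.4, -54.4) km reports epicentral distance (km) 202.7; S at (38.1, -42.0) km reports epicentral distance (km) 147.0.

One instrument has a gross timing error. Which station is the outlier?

Solve using three stations at a time. Using P, Q, R (subtract circle equations pairwise → linear system) gives (x, y) ≈ (-34.8, 18.2).
Distances from that point to each station vs reported:
  P: calculated 87.1 vs reported 87.1 → residual 0.0 km
  Q: calculated 177.1 vs reported 177.1 → residual 0.0 km
  R: calculated 202.7 vs reported 202.7 → residual 0.0 km
  S: calculated 94.6 vs reported 147.0 → residual 52.4 km
P, Q, R are mutually consistent (residuals ≈ 0); S is off by 52.4 km.

S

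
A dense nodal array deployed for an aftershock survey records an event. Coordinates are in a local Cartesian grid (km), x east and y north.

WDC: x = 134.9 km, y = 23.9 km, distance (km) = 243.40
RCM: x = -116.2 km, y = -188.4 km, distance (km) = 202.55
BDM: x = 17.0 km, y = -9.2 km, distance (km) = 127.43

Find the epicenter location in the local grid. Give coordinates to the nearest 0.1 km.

(-108.3, 14.0)

Circle about each station: (x − 134.9)² + (y − 23.9)² = 243.40²; (x + 116.2)² + (y + 188.4)² = 202.55²; (x − 17.0)² + (y + 9.2)² = 127.43².
Subtracting the WDC equation from the RCM and BDM equations removes the quadratic terms:
-502.2 x − 424.6 y = 48444.84
-235.8 x − 66.2 y = 24609.58
Solving the 2×2 system: x ≈ -108.3, y ≈ 14.0 km.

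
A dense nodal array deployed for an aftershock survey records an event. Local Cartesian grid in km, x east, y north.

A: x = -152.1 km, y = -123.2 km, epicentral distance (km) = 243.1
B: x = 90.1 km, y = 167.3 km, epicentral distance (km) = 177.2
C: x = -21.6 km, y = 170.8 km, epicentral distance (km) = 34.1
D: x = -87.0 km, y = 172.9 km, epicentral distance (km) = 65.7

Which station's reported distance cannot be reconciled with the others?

C

Solve using three stations at a time. Using A, B, D (subtract circle equations pairwise → linear system) gives (x, y) ≈ (-76.9, 108.0).
Distances from that point to each station vs reported:
  A: calculated 243.1 vs reported 243.1 → residual 0.0 km
  B: calculated 177.2 vs reported 177.2 → residual 0.0 km
  C: calculated 83.7 vs reported 34.1 → residual 49.6 km
  D: calculated 65.7 vs reported 65.7 → residual 0.0 km
A, B, D are mutually consistent (residuals ≈ 0); C is off by 49.6 km.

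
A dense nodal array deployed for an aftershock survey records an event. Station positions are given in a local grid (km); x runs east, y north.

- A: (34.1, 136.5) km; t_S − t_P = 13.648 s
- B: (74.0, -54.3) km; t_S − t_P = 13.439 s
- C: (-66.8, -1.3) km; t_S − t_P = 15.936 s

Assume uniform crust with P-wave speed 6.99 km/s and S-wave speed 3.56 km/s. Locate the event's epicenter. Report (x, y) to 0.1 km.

x ≈ 42.0 km, y ≈ 37.8 km

Distance from S−P lag: d = Δt · v_P v_S / (v_P − v_S) = Δt · (6.99·3.56)/(6.99−3.56) ≈ 7.2549·Δt.
So d_A = 99.02, d_B = 97.50, d_C = 115.61 km.
Circle about each station: (x − 34.1)² + (y − 136.5)² = 99.02²; (x − 74.0)² + (y + 54.3)² = 97.50²; (x + 66.8)² + (y + 1.3)² = 115.61².
Subtracting pairs of circle equations eliminates x²+y² and gives linear equations (the radical axes):
79.8 x − 381.6 y = -11071.86
-201.8 x − 275.6 y = -18891.84
Solving the 2×2 system: x ≈ 42.0, y ≈ 37.8 km.
Check against A (with the unrounded x, y): √((x − 34.1)²+(y − 136.5)²) = 99.02 ≈ 99.02 km. ✓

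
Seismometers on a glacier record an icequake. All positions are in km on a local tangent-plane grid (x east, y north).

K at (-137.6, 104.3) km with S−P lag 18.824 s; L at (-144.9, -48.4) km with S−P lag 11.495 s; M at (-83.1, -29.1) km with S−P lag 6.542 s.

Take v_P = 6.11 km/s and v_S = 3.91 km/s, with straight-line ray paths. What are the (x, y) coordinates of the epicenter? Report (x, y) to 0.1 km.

-21.0 km east, -63.6 km north

Distance from S−P lag: d = Δt · v_P v_S / (v_P − v_S) = Δt · (6.11·3.91)/(6.11−3.91) ≈ 10.8591·Δt.
So d_K = 204.41, d_L = 124.83, d_M = 71.04 km.
Circle about each station: (x + 137.6)² + (y − 104.3)² = 204.41²; (x + 144.9)² + (y + 48.4)² = 124.83²; (x + 83.1)² + (y + 29.1)² = 71.04².
Subtracting the K equation from the L and M equations removes the quadratic terms:
-14.6 x − 305.4 y = 19727.24
109.0 x − 266.8 y = 14676.94
Solving the 2×2 system: x ≈ -21.0, y ≈ -63.6 km.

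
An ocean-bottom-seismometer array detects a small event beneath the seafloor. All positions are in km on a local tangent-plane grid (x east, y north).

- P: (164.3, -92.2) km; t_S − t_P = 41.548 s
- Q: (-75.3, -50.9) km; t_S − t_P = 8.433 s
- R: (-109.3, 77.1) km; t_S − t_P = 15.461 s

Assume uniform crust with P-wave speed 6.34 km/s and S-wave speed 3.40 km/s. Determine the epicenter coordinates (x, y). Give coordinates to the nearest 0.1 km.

-134.6 km east, -33.4 km north

Distance from S−P lag: d = Δt · v_P v_S / (v_P − v_S) = Δt · (6.34·3.40)/(6.34−3.40) ≈ 7.3320·Δt.
So d_P = 304.63, d_Q = 61.83, d_R = 113.36 km.
Circle about each station: (x − 164.3)² + (y + 92.2)² = 304.63²; (x + 75.3)² + (y + 50.9)² = 61.83²; (x + 109.3)² + (y − 77.1)² = 113.36².
Subtracting the P equation from the Q and R equations removes the quadratic terms:
-479.2 x + 82.6 y = 61742.06
-547.2 x + 338.6 y = 62344.52
Solving the 2×2 system: x ≈ -134.6, y ≈ -33.4 km.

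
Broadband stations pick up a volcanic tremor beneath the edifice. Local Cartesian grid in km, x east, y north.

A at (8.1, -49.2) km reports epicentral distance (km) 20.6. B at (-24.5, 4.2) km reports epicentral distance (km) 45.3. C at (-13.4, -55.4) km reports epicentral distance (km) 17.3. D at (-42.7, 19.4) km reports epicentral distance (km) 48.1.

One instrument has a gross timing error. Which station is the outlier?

D

Solve using three stations at a time. Using A, B, C (subtract circle equations pairwise → linear system) gives (x, y) ≈ (-9.5, -38.5).
Distances from that point to each station vs reported:
  A: calculated 20.6 vs reported 20.6 → residual 0.0 km
  B: calculated 45.3 vs reported 45.3 → residual 0.0 km
  C: calculated 17.3 vs reported 17.3 → residual 0.0 km
  D: calculated 66.8 vs reported 48.1 → residual 18.7 km
A, B, C are mutually consistent (residuals ≈ 0); D is off by 18.7 km.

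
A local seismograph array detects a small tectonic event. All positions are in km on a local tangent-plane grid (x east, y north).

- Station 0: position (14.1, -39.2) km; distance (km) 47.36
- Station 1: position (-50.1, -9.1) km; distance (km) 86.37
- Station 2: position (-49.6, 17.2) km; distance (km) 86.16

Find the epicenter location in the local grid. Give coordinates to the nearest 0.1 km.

x ≈ 35.4 km, y ≈ 3.1 km

Circle about each station: (x − 14.1)² + (y + 39.2)² = 47.36²; (x + 50.1)² + (y + 9.1)² = 86.37²; (x + 49.6)² + (y − 17.2)² = 86.16².
Subtracting the Station 0 equation from the Station 1 and Station 2 equations removes the quadratic terms:
-128.4 x + 60.2 y = -4359.44
-127.4 x + 112.8 y = -4160.03
Solving the 2×2 system: x ≈ 35.4, y ≈ 3.1 km.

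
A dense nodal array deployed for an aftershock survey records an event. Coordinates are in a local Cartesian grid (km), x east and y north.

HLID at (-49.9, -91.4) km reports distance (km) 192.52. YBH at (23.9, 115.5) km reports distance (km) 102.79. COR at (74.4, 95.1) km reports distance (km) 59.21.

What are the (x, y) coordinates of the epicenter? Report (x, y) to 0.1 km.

92.1 km east, 38.6 km north

Circle about each station: (x + 49.9)² + (y + 91.4)² = 192.52²; (x − 23.9)² + (y − 115.5)² = 102.79²; (x − 74.4)² + (y − 95.1)² = 59.21².
Subtracting the HLID equation from the YBH and COR equations removes the quadratic terms:
147.6 x + 413.8 y = 29565.66
248.6 x + 373.0 y = 37293.53
Solving the 2×2 system: x ≈ 92.1, y ≈ 38.6 km.
Check against HLID (with the unrounded x, y): √((x + 49.9)²+(y + 91.4)²) = 192.52 ≈ 192.52 km. ✓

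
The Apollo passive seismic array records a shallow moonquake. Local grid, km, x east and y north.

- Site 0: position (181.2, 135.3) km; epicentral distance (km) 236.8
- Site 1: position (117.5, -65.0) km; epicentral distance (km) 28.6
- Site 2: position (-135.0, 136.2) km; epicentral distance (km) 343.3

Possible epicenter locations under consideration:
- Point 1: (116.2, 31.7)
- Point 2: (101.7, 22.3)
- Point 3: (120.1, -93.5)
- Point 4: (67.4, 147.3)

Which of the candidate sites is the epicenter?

Point 3

For each candidate, compare |candidate − station| to the reported distance:
Point 1: residuals Site 0 114.5, Site 1 68.1, Site 2 71.2 → max 114.5 km
Point 2: residuals Site 0 98.6, Site 1 60.1, Site 2 80.6 → max 98.6 km
Point 3: residuals Site 0 0.0, Site 1 0.0, Site 2 0.0 → max 0.0 km
Point 4: residuals Site 0 122.4, Site 1 189.5, Site 2 140.6 → max 189.5 km
Only Point 3 has all residuals ≈ 0.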